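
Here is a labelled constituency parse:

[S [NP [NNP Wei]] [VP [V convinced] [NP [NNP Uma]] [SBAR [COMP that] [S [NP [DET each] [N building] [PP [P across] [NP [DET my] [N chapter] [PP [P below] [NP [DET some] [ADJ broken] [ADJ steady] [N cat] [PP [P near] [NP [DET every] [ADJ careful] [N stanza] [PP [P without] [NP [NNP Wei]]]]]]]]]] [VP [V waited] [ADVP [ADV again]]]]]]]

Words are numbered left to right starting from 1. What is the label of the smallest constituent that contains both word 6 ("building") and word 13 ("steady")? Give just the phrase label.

NP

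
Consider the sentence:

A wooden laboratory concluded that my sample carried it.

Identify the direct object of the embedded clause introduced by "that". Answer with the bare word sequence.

it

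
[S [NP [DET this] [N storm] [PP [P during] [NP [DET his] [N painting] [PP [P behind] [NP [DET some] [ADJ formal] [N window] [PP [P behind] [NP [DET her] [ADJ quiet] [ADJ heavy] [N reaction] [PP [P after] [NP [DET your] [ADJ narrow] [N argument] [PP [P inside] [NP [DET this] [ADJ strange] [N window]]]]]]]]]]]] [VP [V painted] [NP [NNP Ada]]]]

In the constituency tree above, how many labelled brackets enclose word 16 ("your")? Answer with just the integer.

11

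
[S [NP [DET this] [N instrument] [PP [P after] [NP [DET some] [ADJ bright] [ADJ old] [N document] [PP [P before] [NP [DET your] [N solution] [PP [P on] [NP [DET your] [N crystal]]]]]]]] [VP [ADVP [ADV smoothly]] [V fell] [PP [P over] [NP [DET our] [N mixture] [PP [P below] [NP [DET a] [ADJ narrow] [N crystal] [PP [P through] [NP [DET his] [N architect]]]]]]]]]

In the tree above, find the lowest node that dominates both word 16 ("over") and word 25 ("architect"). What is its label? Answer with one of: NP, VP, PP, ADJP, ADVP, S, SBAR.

Word 16 lies under S → VP → PP → P; word 25 lies under S → VP → PP → NP → PP → NP → PP → NP → N. The lowest shared node is the PP.

PP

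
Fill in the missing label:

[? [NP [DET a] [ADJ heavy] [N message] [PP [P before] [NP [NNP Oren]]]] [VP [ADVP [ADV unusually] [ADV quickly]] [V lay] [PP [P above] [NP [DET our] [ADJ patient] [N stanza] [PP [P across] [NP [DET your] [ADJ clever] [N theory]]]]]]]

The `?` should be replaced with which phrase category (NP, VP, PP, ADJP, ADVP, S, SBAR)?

S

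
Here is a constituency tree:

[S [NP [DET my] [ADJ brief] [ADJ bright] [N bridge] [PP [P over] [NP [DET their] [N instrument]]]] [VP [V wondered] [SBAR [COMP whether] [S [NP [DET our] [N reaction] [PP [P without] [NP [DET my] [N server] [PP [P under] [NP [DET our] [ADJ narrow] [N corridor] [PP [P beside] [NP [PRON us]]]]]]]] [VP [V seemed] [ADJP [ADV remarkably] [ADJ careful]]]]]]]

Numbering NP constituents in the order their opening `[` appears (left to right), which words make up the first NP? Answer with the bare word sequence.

my brief bright bridge over their instrument

Opening `[NP` markers occur at word positions 1, 6, 10, 13, 16, 20; the first of these opens the constituent [NP my brief bright bridge over their instrument].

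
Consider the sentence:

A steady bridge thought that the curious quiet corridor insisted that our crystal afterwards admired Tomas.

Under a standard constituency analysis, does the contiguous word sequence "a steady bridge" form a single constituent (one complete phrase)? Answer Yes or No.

These words form the whole noun phrase headed by "bridge", so yes — one constituent.

Yes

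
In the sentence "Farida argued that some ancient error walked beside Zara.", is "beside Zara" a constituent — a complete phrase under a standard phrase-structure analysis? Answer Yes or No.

Yes

"beside Zara" is exactly the prepositional phrase [PP beside Zara], a complete constituent.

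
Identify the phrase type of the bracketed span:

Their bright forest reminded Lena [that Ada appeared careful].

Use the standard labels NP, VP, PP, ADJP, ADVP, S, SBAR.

SBAR

The bracketed span "that Ada appeared careful" is headed by "that", making it a subordinate clause (SBAR).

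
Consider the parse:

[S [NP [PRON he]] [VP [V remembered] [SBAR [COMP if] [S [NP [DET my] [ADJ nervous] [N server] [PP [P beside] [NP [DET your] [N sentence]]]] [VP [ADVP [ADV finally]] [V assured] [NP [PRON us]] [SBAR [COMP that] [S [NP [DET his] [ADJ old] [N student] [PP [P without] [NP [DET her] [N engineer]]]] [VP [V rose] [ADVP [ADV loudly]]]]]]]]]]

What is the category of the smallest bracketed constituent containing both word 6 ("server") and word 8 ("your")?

NP

Both words fall inside [NP my nervous server beside your sentence] (words 4–9), and no smaller constituent contains them both. Label: NP.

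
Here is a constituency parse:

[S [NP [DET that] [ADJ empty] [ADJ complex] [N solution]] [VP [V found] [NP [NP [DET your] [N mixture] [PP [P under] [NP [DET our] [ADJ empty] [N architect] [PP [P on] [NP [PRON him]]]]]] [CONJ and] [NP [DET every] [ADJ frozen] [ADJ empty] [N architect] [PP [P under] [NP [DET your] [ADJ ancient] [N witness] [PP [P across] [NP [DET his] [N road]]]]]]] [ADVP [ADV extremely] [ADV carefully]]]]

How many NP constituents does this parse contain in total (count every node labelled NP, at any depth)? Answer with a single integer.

8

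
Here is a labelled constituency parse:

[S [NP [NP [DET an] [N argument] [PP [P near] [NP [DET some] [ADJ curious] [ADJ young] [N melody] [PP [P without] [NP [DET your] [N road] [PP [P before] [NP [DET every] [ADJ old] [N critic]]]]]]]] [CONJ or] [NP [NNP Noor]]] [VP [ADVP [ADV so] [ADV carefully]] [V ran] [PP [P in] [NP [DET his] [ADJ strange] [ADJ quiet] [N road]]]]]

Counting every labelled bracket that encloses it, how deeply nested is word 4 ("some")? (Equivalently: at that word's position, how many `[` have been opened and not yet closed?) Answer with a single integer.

The word sits inside DET, which is inside NP, inside PP, inside NP, inside NP, inside S — 6 brackets in all.

6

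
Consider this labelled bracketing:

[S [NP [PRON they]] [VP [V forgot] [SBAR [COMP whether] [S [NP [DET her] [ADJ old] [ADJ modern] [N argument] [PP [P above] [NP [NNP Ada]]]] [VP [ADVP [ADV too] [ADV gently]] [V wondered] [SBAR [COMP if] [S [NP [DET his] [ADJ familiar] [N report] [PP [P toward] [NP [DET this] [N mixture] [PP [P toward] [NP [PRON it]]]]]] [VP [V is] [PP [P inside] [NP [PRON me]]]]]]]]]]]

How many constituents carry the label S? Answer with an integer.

Listing each S by its span: [S they forgot whether her old modern argument above Ada too gently wondered if his familiar report toward this mixture toward it is inside me]; [S her old modern argument above Ada too gently wondered if his familiar report toward this mixture toward it is inside me]; [S his familiar report toward this mixture toward it is inside me] — that makes 3.

3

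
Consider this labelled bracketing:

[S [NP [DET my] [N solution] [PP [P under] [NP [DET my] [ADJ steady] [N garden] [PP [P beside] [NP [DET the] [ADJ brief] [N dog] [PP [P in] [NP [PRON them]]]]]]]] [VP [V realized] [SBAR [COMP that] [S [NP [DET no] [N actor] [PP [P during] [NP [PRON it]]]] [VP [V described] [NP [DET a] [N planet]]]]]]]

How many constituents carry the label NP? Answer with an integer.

Scanning left to right, an opening `[NP` appears at word positions 1, 4, 8, 12, 15, 18, 20 — 7 in total.

7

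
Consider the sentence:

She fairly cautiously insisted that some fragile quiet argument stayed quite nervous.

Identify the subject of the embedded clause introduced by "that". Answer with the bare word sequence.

some fragile quiet argument

In the embedded clause introduced by "that" the verb is "stayed"; the NP preceding it, "some fragile quiet argument", is the subject.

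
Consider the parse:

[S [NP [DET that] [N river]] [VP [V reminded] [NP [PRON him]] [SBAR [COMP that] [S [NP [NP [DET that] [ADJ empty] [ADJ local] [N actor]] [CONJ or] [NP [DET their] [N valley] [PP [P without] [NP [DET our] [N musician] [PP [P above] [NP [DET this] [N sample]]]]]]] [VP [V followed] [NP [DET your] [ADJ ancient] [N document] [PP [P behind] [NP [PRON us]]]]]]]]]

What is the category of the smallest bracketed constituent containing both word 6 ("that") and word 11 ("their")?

NP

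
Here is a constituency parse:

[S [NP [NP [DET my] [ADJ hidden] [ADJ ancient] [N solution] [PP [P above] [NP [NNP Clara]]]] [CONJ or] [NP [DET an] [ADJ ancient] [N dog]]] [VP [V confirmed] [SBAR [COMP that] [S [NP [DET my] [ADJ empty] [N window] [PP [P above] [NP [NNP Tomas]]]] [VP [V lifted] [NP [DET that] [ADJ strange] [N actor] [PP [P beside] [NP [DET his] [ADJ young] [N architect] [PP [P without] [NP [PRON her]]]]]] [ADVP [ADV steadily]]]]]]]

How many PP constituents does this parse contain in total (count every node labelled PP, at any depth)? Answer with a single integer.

Scanning left to right, an opening `[PP` appears at word positions 5, 16, 22, 26 — 4 in total.

4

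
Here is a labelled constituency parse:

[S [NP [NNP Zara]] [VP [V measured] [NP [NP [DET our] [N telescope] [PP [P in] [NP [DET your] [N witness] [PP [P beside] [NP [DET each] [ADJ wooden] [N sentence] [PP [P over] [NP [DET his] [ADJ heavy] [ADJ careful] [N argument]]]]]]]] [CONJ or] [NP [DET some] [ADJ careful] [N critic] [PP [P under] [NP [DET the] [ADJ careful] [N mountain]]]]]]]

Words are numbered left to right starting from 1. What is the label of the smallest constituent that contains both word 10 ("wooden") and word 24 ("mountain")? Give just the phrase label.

NP

Both words fall inside [NP our telescope in your witness beside each wooden sentence over his heavy careful argument or some careful critic under the careful mountain] (words 3–24), and no smaller constituent contains them both. Label: NP.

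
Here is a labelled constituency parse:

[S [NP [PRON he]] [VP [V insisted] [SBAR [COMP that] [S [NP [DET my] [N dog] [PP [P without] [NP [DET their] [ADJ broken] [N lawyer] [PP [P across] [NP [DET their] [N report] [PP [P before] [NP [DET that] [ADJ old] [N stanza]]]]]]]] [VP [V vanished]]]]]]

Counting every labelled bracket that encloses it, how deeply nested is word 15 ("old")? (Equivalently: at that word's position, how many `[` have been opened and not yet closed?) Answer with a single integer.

Counting open brackets not yet closed at "old": [S [VP [SBAR [S [NP [PP [NP [PP [NP [PP [NP [ADJ = 12.

12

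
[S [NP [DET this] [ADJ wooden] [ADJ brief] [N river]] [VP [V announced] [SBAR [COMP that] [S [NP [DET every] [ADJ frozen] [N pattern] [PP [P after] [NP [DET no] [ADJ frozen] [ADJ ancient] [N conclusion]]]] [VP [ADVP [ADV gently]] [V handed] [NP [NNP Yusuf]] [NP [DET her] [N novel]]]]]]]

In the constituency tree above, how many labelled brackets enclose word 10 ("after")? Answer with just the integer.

7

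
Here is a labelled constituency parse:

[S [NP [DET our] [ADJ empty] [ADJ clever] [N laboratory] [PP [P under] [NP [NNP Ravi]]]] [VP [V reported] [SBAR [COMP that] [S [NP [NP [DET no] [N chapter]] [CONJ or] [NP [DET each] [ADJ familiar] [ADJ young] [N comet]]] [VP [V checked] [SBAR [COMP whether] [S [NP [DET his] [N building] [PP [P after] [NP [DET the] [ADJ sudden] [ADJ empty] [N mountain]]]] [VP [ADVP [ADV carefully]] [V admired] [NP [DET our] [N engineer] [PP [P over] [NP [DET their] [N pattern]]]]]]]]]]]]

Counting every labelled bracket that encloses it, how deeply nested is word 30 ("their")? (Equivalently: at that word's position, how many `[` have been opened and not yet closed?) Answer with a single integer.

12

Path from the root down to the word: S → VP → SBAR → S → VP → SBAR → S → VP → NP → PP → NP → DET. That is 12 enclosing brackets.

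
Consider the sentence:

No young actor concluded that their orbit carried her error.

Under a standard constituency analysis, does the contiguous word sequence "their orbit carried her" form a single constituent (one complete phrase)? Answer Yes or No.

No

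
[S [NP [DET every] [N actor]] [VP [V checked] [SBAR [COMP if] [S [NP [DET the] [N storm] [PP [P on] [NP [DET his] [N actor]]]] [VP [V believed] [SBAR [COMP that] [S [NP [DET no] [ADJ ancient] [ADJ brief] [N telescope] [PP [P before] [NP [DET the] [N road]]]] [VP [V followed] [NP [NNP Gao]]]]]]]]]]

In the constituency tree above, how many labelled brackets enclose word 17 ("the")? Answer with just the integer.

11

Counting open brackets not yet closed at "the": [S [VP [SBAR [S [VP [SBAR [S [NP [PP [NP [DET = 11.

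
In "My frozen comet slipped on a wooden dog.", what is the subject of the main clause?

The subject of the main clause is the NP immediately before the verb "slipped": "my frozen comet".

my frozen comet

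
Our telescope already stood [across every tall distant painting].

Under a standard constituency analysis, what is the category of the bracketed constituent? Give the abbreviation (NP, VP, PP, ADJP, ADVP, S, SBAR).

"across" is the head of the bracketed span, so the span is a prepositional phrase: PP.

PP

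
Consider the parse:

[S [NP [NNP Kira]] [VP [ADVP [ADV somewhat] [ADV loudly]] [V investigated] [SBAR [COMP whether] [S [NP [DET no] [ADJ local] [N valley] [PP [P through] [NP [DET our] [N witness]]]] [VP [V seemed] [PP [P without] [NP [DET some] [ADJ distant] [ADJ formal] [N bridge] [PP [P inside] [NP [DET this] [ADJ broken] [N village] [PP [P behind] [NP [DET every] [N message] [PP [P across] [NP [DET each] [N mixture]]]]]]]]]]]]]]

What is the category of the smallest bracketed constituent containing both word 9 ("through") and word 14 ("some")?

S

The smallest bracket enclosing both words is [S no local valley through our witness seemed without some distant formal bridge inside this broken village behind every message across each mixture], so the label is S.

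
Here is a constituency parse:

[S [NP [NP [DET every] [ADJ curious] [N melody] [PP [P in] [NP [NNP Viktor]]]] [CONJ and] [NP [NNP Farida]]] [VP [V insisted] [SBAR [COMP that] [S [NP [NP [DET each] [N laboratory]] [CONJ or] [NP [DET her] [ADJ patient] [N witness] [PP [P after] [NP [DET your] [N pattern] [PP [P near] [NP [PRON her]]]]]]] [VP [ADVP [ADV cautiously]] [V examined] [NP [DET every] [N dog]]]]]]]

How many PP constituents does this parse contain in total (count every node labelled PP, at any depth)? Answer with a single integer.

Scanning left to right, an opening `[PP` appears at word positions 4, 16, 19 — 3 in total.

3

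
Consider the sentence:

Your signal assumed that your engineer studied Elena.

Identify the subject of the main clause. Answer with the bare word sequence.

In the main clause the verb is "assumed"; the NP preceding it, "your signal", is the subject.

your signal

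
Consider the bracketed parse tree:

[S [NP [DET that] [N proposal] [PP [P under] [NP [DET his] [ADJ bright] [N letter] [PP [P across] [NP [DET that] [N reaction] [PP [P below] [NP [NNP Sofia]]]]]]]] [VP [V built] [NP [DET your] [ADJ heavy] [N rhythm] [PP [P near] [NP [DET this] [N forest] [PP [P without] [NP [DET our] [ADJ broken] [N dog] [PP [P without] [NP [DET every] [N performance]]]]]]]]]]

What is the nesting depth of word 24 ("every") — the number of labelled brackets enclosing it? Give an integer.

Counting open brackets not yet closed at "every": [S [VP [NP [PP [NP [PP [NP [PP [NP [DET = 10.

10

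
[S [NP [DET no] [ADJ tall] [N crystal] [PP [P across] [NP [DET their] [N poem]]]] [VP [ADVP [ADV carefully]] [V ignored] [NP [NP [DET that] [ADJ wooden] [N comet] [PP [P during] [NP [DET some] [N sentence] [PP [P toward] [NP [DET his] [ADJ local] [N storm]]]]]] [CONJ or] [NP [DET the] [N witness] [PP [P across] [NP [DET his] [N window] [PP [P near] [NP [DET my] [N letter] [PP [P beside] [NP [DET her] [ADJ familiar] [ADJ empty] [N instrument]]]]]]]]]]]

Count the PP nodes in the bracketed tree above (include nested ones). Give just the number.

6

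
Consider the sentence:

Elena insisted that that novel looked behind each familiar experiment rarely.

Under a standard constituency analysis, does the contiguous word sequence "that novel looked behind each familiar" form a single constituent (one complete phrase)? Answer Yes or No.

The sequence begins inside the noun phrase "that novel" and ends inside the verb phrase "looked behind each familiar experiment rarely"; it crosses a phrase boundary, so no single node in the tree spans exactly those words.

No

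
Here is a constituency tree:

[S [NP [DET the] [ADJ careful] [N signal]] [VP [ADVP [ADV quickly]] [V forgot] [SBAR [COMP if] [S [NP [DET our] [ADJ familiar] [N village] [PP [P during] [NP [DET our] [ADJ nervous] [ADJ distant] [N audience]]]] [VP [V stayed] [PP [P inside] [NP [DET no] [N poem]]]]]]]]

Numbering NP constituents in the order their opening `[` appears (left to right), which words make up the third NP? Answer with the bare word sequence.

our nervous distant audience

In left-to-right order the NP constituents are "the careful signal"; "our familiar village during our nervous distant audience"; "our nervous distant audience"; "no poem". Number 3 is "our nervous distant audience".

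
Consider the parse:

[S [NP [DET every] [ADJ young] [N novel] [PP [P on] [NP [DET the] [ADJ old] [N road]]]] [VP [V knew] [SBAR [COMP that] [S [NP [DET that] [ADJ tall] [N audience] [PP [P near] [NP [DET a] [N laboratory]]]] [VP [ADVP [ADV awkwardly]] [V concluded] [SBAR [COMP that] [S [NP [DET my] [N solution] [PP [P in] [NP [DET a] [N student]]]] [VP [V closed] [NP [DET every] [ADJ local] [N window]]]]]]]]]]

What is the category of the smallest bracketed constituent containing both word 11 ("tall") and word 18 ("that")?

S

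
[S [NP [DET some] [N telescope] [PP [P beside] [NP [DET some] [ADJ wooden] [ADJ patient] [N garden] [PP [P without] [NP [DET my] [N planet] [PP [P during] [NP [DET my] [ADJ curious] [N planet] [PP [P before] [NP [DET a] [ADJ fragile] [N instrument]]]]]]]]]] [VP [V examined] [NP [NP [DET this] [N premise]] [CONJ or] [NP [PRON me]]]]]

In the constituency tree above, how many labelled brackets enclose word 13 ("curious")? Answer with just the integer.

9

The word sits inside ADJ, which is inside NP, inside PP, inside NP, inside PP, inside NP, inside PP, inside NP, inside S — 9 brackets in all.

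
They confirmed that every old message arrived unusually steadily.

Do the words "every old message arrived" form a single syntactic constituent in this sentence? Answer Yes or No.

No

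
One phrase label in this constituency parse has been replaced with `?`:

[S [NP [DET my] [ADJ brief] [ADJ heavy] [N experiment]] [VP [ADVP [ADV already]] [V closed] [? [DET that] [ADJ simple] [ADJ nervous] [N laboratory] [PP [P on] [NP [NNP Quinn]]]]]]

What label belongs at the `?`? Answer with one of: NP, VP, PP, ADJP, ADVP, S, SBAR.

NP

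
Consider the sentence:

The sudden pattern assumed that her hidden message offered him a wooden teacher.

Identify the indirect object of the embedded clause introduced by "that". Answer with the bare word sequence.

Within the embedded clause introduced by "that", the indirect object of "offered" is "him".

him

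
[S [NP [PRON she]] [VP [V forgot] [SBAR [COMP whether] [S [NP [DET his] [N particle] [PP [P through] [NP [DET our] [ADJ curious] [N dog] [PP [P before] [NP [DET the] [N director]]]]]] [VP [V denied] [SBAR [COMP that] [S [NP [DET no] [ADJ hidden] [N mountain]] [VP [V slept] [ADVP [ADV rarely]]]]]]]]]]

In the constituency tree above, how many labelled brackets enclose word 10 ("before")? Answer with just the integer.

Path from the root down to the word: S → VP → SBAR → S → NP → PP → NP → PP → P. That is 9 enclosing brackets.

9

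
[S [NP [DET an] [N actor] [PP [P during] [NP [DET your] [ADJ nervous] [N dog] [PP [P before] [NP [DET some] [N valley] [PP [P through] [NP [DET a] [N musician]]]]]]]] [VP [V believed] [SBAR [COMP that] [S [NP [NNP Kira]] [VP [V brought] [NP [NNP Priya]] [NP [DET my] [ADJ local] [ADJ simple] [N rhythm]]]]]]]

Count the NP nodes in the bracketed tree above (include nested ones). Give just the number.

The NP constituents are: [NP an actor during your nervous dog before some valley through a musician]; [NP your nervous dog before some valley through a musician]; [NP some valley through a musician]; [NP a musician]; [NP Kira]; [NP Priya] …. Total: 7.

7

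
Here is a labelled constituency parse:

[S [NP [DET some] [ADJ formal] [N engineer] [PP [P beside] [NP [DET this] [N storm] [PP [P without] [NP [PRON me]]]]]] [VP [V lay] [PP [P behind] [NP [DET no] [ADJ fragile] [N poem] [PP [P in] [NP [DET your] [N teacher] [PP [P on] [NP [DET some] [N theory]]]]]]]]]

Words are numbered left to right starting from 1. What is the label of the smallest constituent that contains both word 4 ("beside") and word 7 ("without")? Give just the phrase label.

Both words fall inside [PP beside this storm without me] (words 4–8), and no smaller constituent contains them both. Label: PP.

PP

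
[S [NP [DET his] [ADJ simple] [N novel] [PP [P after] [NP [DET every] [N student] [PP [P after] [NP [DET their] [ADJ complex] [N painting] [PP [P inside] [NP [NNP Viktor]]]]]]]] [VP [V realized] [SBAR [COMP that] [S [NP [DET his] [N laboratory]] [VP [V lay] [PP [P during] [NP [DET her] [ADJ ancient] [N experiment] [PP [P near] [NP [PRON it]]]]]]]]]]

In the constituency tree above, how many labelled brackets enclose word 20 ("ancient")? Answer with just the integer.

8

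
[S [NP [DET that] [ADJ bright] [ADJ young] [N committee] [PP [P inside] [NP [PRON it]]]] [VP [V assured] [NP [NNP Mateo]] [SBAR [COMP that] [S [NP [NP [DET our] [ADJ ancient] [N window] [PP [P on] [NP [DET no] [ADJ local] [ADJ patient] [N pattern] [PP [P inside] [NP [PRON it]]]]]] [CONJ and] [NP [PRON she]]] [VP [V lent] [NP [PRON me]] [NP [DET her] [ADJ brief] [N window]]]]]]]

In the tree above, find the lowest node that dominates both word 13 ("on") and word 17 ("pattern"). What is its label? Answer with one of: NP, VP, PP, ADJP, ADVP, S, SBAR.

PP

Word 13 lies under S → VP → SBAR → S → NP → NP → PP → P; word 17 lies under S → VP → SBAR → S → NP → NP → PP → NP → N. The lowest shared node is the PP.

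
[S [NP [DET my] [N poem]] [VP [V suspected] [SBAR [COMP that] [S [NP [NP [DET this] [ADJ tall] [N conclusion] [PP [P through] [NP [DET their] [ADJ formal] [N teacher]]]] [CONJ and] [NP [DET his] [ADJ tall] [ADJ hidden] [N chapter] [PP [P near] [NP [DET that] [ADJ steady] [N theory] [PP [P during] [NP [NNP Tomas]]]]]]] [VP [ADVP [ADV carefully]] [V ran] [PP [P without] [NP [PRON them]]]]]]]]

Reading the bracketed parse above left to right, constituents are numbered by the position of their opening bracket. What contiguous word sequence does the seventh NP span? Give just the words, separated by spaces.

Tomas

Opening `[NP` markers occur at word positions 1, 5, 5, 9, 13, 18, 22, 26; the seventh of these opens the constituent [NP Tomas].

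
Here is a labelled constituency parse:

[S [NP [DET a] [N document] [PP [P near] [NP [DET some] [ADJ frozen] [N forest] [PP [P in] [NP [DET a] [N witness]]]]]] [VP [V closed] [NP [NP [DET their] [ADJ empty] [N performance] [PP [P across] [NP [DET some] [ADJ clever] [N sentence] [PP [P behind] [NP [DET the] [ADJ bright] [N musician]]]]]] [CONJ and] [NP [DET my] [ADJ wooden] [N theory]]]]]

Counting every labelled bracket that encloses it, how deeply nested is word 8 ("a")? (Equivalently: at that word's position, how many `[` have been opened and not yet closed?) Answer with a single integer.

7

Counting open brackets not yet closed at "a": [S [NP [PP [NP [PP [NP [DET = 7.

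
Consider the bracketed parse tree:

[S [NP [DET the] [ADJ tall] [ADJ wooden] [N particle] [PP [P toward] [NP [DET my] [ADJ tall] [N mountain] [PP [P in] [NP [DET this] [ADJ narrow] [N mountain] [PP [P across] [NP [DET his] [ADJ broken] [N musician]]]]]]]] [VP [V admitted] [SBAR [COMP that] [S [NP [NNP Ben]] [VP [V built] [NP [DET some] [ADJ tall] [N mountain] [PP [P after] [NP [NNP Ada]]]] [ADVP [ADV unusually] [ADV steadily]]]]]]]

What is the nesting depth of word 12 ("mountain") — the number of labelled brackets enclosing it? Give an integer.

7

Path from the root down to the word: S → NP → PP → NP → PP → NP → N. That is 7 enclosing brackets.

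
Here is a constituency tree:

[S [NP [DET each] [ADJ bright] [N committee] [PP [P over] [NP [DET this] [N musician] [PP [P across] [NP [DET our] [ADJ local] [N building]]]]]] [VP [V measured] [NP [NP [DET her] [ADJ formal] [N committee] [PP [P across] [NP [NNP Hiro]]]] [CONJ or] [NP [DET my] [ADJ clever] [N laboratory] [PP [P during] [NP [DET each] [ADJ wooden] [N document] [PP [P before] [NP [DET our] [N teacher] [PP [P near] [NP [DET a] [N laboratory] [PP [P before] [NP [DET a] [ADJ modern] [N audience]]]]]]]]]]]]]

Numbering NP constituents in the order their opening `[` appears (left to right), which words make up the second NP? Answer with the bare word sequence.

this musician across our local building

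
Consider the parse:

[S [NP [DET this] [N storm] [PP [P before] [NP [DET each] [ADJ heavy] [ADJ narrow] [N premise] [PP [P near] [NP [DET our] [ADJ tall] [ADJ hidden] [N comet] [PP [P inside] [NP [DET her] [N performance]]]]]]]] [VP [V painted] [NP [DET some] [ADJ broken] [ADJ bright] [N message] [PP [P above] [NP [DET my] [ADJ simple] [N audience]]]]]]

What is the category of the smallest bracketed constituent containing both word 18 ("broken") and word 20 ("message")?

NP

Both words fall inside [NP some broken bright message above my simple audience] (words 17–24), and no smaller constituent contains them both. Label: NP.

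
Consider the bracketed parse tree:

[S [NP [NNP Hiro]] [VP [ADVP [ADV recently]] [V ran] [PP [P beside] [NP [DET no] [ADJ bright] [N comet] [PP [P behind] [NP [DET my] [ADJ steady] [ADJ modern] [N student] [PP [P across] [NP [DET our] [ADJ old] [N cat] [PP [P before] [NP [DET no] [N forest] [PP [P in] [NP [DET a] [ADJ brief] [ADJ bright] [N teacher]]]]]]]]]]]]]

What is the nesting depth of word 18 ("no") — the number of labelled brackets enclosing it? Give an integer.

11

Counting open brackets not yet closed at "no": [S [VP [PP [NP [PP [NP [PP [NP [PP [NP [DET = 11.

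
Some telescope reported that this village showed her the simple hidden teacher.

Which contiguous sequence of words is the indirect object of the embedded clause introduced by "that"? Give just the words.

"showed" heads the VP of the embedded clause introduced by "that", and "her" is its indirect object.

her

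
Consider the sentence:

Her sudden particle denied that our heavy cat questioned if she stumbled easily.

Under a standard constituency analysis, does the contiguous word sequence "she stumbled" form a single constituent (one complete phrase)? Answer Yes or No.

No

The smallest constituent containing the whole sequence is the clause [S she stumbled easily], but the sequence is only part of it — it straddles the boundary between noun phrase "she" and verb phrase "stumbled easily".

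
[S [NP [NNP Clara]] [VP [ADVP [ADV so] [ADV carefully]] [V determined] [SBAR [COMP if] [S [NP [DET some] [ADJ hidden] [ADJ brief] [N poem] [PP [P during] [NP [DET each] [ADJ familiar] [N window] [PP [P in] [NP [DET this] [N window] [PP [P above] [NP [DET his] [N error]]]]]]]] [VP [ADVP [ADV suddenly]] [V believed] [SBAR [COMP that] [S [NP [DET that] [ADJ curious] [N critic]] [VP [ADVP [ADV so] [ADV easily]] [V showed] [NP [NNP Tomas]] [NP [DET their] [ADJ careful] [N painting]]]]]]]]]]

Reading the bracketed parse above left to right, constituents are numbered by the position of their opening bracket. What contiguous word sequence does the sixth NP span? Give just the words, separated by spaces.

that curious critic

In left-to-right order the NP constituents are "Clara"; "some hidden brief poem during each familiar window in this window above his error"; "each familiar window in this window above his error"; "this window above his error"; "his error"; "that curious critic"; "Tomas"; "their careful painting". Number 6 is "that curious critic".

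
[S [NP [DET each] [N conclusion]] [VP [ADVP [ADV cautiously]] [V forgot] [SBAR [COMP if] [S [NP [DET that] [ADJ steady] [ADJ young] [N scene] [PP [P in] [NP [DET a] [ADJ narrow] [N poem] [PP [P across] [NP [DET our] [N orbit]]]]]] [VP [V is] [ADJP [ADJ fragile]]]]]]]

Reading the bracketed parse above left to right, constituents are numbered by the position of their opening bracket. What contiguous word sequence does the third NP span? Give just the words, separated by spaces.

a narrow poem across our orbit

Opening `[NP` markers occur at word positions 1, 6, 11, 15; the third of these opens the constituent [NP a narrow poem across our orbit].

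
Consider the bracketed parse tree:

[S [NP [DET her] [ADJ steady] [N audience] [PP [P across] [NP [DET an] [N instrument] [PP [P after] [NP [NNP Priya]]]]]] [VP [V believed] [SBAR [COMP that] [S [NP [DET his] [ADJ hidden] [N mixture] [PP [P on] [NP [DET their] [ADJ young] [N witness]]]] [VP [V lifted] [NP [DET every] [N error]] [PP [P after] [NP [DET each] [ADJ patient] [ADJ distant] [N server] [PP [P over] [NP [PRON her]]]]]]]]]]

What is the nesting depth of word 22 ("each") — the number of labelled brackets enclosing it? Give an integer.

Path from the root down to the word: S → VP → SBAR → S → VP → PP → NP → DET. That is 8 enclosing brackets.

8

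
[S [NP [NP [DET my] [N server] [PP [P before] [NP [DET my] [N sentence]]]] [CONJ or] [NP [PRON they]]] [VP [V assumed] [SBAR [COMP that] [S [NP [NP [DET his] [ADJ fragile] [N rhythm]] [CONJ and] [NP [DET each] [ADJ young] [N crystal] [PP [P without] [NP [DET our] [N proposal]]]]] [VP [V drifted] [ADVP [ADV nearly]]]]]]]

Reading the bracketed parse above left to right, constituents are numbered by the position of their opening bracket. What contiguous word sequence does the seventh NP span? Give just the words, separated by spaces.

Opening `[NP` markers occur at word positions 1, 1, 4, 7, 10, 10, 14, 18; the seventh of these opens the constituent [NP each young crystal without our proposal].

each young crystal without our proposal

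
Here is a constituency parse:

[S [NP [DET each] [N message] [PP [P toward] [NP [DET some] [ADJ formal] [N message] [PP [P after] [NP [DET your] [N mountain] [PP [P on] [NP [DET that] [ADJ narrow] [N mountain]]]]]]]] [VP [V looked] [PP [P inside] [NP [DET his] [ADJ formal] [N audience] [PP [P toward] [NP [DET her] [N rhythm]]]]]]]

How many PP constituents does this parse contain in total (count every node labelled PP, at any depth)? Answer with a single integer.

5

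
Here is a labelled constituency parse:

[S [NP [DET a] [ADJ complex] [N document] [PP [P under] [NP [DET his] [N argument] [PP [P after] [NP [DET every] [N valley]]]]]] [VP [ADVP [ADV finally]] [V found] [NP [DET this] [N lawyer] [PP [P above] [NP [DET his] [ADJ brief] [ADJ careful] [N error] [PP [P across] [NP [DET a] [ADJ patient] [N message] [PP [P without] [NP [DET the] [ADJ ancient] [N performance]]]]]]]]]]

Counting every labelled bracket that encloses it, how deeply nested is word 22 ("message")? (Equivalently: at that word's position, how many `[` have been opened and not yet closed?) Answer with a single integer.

8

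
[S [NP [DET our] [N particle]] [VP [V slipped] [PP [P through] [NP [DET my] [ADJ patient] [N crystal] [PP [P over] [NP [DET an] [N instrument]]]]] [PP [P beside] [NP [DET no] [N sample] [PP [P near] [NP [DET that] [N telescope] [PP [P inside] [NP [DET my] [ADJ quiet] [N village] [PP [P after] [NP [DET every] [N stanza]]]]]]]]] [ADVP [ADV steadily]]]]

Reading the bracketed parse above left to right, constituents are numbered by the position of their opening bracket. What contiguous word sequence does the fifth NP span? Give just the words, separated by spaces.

that telescope inside my quiet village after every stanza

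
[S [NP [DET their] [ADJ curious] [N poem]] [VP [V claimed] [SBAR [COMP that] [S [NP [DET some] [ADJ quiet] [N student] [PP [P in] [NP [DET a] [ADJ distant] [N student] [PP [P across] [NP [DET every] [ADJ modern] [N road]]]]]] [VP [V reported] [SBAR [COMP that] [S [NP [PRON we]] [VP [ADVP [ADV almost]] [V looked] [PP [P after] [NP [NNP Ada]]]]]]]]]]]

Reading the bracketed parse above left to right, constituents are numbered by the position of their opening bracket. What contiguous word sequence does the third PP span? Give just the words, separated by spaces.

In left-to-right order the PP constituents are "in a distant student across every modern road"; "across every modern road"; "after Ada". Number 3 is "after Ada".

after Ada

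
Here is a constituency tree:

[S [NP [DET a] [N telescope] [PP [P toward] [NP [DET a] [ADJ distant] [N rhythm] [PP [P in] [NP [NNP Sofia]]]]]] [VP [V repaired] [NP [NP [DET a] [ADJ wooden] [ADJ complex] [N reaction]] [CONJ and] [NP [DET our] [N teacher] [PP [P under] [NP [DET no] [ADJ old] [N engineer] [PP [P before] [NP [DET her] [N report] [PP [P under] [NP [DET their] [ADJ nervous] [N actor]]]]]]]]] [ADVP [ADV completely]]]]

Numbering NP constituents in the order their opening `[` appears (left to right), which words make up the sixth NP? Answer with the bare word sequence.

our teacher under no old engineer before her report under their nervous actor

Opening `[NP` markers occur at word positions 1, 4, 8, 10, 10, 15, 18, 22, 25; the sixth of these opens the constituent [NP our teacher under no old engineer before her report under their nervous actor].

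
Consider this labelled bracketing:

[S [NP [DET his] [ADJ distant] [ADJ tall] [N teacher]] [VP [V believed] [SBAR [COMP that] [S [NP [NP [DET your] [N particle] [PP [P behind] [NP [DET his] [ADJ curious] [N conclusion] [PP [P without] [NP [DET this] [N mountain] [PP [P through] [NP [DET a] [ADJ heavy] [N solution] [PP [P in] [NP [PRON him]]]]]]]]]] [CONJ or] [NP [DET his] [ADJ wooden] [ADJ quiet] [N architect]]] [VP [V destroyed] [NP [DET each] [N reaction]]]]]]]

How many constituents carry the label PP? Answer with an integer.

4

The PP constituents are: [PP behind his curious conclusion without this mountain through a heavy solution in him]; [PP without this mountain through a heavy solution in him]; [PP through a heavy solution in him]; [PP in him]. Total: 4.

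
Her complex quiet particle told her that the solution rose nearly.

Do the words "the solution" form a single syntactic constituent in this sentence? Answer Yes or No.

Yes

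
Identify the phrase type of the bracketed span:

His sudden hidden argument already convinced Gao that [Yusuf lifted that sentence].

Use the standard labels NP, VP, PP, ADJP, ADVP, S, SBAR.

"lifted" is the head of the bracketed span, so the span is a clause: S.

S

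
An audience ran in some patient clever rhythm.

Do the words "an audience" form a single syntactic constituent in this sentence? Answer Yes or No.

Yes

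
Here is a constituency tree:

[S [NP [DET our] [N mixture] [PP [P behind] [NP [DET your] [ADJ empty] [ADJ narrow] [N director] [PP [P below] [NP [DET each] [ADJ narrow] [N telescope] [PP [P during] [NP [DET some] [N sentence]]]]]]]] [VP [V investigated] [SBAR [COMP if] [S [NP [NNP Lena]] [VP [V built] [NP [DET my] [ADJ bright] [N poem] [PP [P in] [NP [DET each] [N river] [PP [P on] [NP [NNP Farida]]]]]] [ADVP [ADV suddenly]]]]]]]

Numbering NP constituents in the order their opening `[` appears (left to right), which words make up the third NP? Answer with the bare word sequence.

each narrow telescope during some sentence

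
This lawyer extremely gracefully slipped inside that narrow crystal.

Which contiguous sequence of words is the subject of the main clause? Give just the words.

this lawyer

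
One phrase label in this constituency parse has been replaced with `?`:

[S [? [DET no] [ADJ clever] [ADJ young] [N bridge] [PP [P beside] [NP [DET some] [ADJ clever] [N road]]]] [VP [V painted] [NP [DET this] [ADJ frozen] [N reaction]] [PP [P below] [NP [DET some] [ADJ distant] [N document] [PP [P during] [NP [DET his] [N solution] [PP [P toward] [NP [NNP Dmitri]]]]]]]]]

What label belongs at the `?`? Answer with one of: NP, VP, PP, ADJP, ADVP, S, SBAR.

NP

A constituent whose immediate children are DET 'no', ADJ 'clever', ADJ 'young', N 'bridge', PP is a noun phrase: NP.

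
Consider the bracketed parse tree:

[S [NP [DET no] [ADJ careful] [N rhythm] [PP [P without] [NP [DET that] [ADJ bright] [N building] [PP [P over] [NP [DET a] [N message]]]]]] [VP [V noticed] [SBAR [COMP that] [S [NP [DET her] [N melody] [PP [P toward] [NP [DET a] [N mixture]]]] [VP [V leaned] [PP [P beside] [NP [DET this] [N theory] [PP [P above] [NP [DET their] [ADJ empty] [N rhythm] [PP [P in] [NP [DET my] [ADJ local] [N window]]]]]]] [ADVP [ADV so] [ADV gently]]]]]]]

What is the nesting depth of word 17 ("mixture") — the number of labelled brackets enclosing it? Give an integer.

8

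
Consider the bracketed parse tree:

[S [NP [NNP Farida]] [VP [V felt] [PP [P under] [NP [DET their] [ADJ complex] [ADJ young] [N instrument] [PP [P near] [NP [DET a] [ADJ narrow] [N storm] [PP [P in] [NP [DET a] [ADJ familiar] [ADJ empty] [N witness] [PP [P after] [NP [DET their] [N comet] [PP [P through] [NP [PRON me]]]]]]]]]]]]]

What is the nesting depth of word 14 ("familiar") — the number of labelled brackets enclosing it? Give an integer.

9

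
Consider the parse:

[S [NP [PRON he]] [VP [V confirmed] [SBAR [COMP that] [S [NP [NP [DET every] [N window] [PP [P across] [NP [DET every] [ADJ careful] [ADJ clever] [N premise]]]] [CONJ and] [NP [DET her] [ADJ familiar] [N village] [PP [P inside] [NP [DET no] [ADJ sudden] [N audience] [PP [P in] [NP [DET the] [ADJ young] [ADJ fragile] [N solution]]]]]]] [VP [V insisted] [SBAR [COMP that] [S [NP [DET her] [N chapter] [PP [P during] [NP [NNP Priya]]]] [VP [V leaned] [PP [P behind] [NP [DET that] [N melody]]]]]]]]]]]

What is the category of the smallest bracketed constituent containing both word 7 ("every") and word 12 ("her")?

Both words fall inside [NP every window across every careful clever premise and her familiar village inside no sudden audience in the young fragile solution] (words 4–23), and no smaller constituent contains them both. Label: NP.

NP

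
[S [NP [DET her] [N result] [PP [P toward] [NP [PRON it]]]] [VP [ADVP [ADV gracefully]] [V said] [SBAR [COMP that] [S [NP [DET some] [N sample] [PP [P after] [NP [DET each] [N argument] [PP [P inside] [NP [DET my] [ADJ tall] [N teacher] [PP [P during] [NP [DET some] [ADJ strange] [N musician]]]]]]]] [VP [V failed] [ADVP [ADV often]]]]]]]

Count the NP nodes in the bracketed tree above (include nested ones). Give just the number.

Listing each NP by its span: [NP her result toward it]; [NP it]; [NP some sample after each argument inside my tall teacher during some strange musician]; [NP each argument inside my tall teacher during some strange musician]; [NP my tall teacher during some strange musician]; [NP some strange musician] — that makes 6.

6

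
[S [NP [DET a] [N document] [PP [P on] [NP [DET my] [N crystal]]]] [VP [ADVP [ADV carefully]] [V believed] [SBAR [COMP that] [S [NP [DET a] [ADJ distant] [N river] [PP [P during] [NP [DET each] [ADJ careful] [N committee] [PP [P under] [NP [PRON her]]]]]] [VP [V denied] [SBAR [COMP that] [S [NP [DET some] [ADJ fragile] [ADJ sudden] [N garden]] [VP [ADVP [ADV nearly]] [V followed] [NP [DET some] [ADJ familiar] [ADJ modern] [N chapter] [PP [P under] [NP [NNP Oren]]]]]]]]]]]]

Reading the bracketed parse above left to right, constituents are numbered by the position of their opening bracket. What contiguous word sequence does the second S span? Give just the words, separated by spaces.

In left-to-right order the S constituents are "a document on my crystal carefully believed that a distant river during each careful committee under her denied that some fragile sudden garden nearly followed some familiar modern chapter under Oren"; "a distant river during each careful committee under her denied that some fragile sudden garden nearly followed some familiar modern chapter under Oren"; "some fragile sudden garden nearly followed some familiar modern chapter under Oren". Number 2 is "a distant river during each careful committee under her denied that some fragile sudden garden nearly followed some familiar modern chapter under Oren".

a distant river during each careful committee under her denied that some fragile sudden garden nearly followed some familiar modern chapter under Oren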